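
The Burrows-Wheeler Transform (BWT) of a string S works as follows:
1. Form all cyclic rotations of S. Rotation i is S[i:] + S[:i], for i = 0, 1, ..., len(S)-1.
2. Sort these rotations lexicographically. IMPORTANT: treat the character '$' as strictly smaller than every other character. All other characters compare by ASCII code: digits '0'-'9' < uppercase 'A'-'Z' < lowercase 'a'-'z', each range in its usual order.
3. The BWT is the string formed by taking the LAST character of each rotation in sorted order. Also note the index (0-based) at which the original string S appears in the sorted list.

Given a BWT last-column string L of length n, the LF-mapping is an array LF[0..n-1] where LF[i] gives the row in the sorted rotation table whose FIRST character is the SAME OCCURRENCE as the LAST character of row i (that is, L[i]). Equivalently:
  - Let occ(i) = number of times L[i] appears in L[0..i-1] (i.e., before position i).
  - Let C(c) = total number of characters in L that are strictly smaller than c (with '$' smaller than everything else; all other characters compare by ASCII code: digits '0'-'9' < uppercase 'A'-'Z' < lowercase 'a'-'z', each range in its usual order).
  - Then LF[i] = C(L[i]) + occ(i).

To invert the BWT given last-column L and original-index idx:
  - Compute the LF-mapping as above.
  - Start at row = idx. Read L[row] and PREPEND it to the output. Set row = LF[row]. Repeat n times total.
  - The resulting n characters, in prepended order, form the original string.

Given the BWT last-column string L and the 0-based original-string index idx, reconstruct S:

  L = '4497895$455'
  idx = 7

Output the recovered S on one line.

LF mapping: 1 2 9 7 8 10 4 0 3 5 6
Walk LF starting at row 7, prepending L[row]:
  step 1: row=7, L[7]='$', prepend. Next row=LF[7]=0
  step 2: row=0, L[0]='4', prepend. Next row=LF[0]=1
  step 3: row=1, L[1]='4', prepend. Next row=LF[1]=2
  step 4: row=2, L[2]='9', prepend. Next row=LF[2]=9
  step 5: row=9, L[9]='5', prepend. Next row=LF[9]=5
  step 6: row=5, L[5]='9', prepend. Next row=LF[5]=10
  step 7: row=10, L[10]='5', prepend. Next row=LF[10]=6
  step 8: row=6, L[6]='5', prepend. Next row=LF[6]=4
  step 9: row=4, L[4]='8', prepend. Next row=LF[4]=8
  step 10: row=8, L[8]='4', prepend. Next row=LF[8]=3
  step 11: row=3, L[3]='7', prepend. Next row=LF[3]=7
Reversed output: 7485595944$

Answer: 7485595944$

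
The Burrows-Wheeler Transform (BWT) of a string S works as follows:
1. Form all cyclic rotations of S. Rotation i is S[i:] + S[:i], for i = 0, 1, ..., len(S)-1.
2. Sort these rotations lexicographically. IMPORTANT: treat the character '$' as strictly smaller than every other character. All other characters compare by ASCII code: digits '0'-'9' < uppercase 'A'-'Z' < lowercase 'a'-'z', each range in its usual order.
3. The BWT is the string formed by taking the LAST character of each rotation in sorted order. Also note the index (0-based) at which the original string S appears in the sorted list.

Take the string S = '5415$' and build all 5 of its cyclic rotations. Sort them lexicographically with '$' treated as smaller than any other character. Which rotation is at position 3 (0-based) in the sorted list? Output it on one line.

All 5 rotations (rotation i = S[i:]+S[:i]):
  rot[0] = 5415$
  rot[1] = 415$5
  rot[2] = 15$54
  rot[3] = 5$541
  rot[4] = $5415
Sorted (with $ < everything):
  sorted[0] = $5415
  sorted[1] = 15$54
  sorted[2] = 415$5
  sorted[3] = 5$541
  sorted[4] = 5415$
sorted[3] = 5$541

Answer: 5$541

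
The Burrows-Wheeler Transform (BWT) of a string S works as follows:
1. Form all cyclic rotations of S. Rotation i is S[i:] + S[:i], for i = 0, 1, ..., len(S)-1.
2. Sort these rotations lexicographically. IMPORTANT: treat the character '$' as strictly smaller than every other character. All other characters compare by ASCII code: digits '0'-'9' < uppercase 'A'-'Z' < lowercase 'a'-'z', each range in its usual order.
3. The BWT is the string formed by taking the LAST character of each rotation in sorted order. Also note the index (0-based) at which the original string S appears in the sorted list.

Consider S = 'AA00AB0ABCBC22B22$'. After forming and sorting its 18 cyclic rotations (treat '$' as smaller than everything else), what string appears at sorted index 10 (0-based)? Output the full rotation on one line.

All 18 rotations (rotation i = S[i:]+S[:i]):
  rot[0] = AA00AB0ABCBC22B22$
  rot[1] = A00AB0ABCBC22B22$A
  rot[2] = 00AB0ABCBC22B22$AA
  rot[3] = 0AB0ABCBC22B22$AA0
  rot[4] = AB0ABCBC22B22$AA00
  rot[5] = B0ABCBC22B22$AA00A
  rot[6] = 0ABCBC22B22$AA00AB
  rot[7] = ABCBC22B22$AA00AB0
  rot[8] = BCBC22B22$AA00AB0A
  rot[9] = CBC22B22$AA00AB0AB
  rot[10] = BC22B22$AA00AB0ABC
  rot[11] = C22B22$AA00AB0ABCB
  rot[12] = 22B22$AA00AB0ABCBC
  rot[13] = 2B22$AA00AB0ABCBC2
  rot[14] = B22$AA00AB0ABCBC22
  rot[15] = 22$AA00AB0ABCBC22B
  rot[16] = 2$AA00AB0ABCBC22B2
  rot[17] = $AA00AB0ABCBC22B22
Sorted (with $ < everything):
  sorted[0] = $AA00AB0ABCBC22B22
  sorted[1] = 00AB0ABCBC22B22$AA
  sorted[2] = 0AB0ABCBC22B22$AA0
  sorted[3] = 0ABCBC22B22$AA00AB
  sorted[4] = 2$AA00AB0ABCBC22B2
  sorted[5] = 22$AA00AB0ABCBC22B
  sorted[6] = 22B22$AA00AB0ABCBC
  sorted[7] = 2B22$AA00AB0ABCBC2
  sorted[8] = A00AB0ABCBC22B22$A
  sorted[9] = AA00AB0ABCBC22B22$
  sorted[10] = AB0ABCBC22B22$AA00
  sorted[11] = ABCBC22B22$AA00AB0
  sorted[12] = B0ABCBC22B22$AA00A
  sorted[13] = B22$AA00AB0ABCBC22
  sorted[14] = BC22B22$AA00AB0ABC
  sorted[15] = BCBC22B22$AA00AB0A
  sorted[16] = C22B22$AA00AB0ABCB
  sorted[17] = CBC22B22$AA00AB0AB
sorted[10] = AB0ABCBC22B22$AA00

Answer: AB0ABCBC22B22$AA00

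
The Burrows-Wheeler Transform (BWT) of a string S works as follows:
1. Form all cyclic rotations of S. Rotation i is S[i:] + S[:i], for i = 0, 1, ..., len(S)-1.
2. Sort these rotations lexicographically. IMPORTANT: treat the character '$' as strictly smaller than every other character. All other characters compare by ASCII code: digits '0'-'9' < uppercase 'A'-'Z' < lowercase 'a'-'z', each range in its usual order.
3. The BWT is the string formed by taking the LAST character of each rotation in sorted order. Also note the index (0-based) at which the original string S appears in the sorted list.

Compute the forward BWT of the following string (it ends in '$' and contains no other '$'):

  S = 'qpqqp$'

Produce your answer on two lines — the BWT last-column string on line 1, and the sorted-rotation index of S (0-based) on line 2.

Answer: pqqq$p
4

Derivation:
All 6 rotations (rotation i = S[i:]+S[:i]):
  rot[0] = qpqqp$
  rot[1] = pqqp$q
  rot[2] = qqp$qp
  rot[3] = qp$qpq
  rot[4] = p$qpqq
  rot[5] = $qpqqp
Sorted (with $ < everything):
  sorted[0] = $qpqqp  (last char: 'p')
  sorted[1] = p$qpqq  (last char: 'q')
  sorted[2] = pqqp$q  (last char: 'q')
  sorted[3] = qp$qpq  (last char: 'q')
  sorted[4] = qpqqp$  (last char: '$')
  sorted[5] = qqp$qp  (last char: 'p')
Last column: pqqq$p
Original string S is at sorted index 4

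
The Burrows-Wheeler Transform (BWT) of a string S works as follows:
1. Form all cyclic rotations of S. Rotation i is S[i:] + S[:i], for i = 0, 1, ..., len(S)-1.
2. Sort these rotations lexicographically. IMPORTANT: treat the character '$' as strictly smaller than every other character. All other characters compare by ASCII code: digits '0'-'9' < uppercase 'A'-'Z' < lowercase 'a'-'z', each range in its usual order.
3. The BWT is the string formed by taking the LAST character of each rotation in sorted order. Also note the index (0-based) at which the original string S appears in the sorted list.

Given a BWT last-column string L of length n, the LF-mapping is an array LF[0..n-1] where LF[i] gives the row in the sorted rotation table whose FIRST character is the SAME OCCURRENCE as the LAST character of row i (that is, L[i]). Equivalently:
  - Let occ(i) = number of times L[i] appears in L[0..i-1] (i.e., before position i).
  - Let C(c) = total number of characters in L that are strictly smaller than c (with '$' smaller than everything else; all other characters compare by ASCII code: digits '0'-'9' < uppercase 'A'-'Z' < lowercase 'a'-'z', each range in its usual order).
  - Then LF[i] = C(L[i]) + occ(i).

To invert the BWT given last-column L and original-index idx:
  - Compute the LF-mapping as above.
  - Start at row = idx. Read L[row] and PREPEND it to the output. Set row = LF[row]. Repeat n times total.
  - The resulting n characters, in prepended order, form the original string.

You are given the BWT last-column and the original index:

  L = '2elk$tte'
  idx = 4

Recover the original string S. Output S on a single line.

LF mapping: 1 2 5 4 0 6 7 3
Walk LF starting at row 4, prepending L[row]:
  step 1: row=4, L[4]='$', prepend. Next row=LF[4]=0
  step 2: row=0, L[0]='2', prepend. Next row=LF[0]=1
  step 3: row=1, L[1]='e', prepend. Next row=LF[1]=2
  step 4: row=2, L[2]='l', prepend. Next row=LF[2]=5
  step 5: row=5, L[5]='t', prepend. Next row=LF[5]=6
  step 6: row=6, L[6]='t', prepend. Next row=LF[6]=7
  step 7: row=7, L[7]='e', prepend. Next row=LF[7]=3
  step 8: row=3, L[3]='k', prepend. Next row=LF[3]=4
Reversed output: kettle2$

Answer: kettle2$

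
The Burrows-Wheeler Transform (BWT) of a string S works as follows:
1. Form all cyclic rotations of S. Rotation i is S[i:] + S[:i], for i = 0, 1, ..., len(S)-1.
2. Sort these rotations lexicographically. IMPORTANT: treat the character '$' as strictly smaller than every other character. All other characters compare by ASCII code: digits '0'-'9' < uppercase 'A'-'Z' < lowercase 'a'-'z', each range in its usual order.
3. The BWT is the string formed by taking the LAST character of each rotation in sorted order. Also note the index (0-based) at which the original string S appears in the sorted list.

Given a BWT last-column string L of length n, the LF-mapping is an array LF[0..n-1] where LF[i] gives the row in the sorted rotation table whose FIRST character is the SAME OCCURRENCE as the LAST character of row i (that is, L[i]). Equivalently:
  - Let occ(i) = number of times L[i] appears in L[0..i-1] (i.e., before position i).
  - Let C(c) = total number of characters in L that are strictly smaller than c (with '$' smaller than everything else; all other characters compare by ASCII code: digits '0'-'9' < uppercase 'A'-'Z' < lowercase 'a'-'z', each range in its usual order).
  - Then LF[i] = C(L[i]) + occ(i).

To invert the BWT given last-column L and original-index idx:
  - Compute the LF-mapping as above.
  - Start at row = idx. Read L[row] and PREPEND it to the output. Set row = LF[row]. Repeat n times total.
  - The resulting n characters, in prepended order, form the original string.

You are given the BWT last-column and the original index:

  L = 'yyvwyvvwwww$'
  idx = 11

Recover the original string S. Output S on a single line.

Answer: ywvwwyvvwwy$

Derivation:
LF mapping: 9 10 1 4 11 2 3 5 6 7 8 0
Walk LF starting at row 11, prepending L[row]:
  step 1: row=11, L[11]='$', prepend. Next row=LF[11]=0
  step 2: row=0, L[0]='y', prepend. Next row=LF[0]=9
  step 3: row=9, L[9]='w', prepend. Next row=LF[9]=7
  step 4: row=7, L[7]='w', prepend. Next row=LF[7]=5
  step 5: row=5, L[5]='v', prepend. Next row=LF[5]=2
  step 6: row=2, L[2]='v', prepend. Next row=LF[2]=1
  step 7: row=1, L[1]='y', prepend. Next row=LF[1]=10
  step 8: row=10, L[10]='w', prepend. Next row=LF[10]=8
  step 9: row=8, L[8]='w', prepend. Next row=LF[8]=6
  step 10: row=6, L[6]='v', prepend. Next row=LF[6]=3
  step 11: row=3, L[3]='w', prepend. Next row=LF[3]=4
  step 12: row=4, L[4]='y', prepend. Next row=LF[4]=11
Reversed output: ywvwwyvvwwy$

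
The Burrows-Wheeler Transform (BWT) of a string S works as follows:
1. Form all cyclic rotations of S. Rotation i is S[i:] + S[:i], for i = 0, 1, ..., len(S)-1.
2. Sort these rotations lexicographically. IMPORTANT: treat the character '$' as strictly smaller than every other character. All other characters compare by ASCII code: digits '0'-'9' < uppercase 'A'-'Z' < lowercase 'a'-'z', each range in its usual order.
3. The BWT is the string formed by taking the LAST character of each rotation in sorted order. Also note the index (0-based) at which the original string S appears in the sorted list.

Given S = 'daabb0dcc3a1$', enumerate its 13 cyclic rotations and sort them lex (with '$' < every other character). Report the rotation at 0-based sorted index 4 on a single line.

All 13 rotations (rotation i = S[i:]+S[:i]):
  rot[0] = daabb0dcc3a1$
  rot[1] = aabb0dcc3a1$d
  rot[2] = abb0dcc3a1$da
  rot[3] = bb0dcc3a1$daa
  rot[4] = b0dcc3a1$daab
  rot[5] = 0dcc3a1$daabb
  rot[6] = dcc3a1$daabb0
  rot[7] = cc3a1$daabb0d
  rot[8] = c3a1$daabb0dc
  rot[9] = 3a1$daabb0dcc
  rot[10] = a1$daabb0dcc3
  rot[11] = 1$daabb0dcc3a
  rot[12] = $daabb0dcc3a1
Sorted (with $ < everything):
  sorted[0] = $daabb0dcc3a1
  sorted[1] = 0dcc3a1$daabb
  sorted[2] = 1$daabb0dcc3a
  sorted[3] = 3a1$daabb0dcc
  sorted[4] = a1$daabb0dcc3
  sorted[5] = aabb0dcc3a1$d
  sorted[6] = abb0dcc3a1$da
  sorted[7] = b0dcc3a1$daab
  sorted[8] = bb0dcc3a1$daa
  sorted[9] = c3a1$daabb0dc
  sorted[10] = cc3a1$daabb0d
  sorted[11] = daabb0dcc3a1$
  sorted[12] = dcc3a1$daabb0
sorted[4] = a1$daabb0dcc3

Answer: a1$daabb0dcc3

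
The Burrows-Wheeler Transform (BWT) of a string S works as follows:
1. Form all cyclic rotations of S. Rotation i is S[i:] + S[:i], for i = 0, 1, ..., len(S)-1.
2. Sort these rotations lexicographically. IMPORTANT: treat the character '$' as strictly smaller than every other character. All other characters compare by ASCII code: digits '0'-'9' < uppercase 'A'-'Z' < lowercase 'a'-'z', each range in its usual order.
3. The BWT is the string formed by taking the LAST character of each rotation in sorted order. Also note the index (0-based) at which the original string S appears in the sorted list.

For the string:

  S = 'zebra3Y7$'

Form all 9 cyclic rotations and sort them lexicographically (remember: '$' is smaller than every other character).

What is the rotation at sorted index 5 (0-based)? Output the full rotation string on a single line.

All 9 rotations (rotation i = S[i:]+S[:i]):
  rot[0] = zebra3Y7$
  rot[1] = ebra3Y7$z
  rot[2] = bra3Y7$ze
  rot[3] = ra3Y7$zeb
  rot[4] = a3Y7$zebr
  rot[5] = 3Y7$zebra
  rot[6] = Y7$zebra3
  rot[7] = 7$zebra3Y
  rot[8] = $zebra3Y7
Sorted (with $ < everything):
  sorted[0] = $zebra3Y7
  sorted[1] = 3Y7$zebra
  sorted[2] = 7$zebra3Y
  sorted[3] = Y7$zebra3
  sorted[4] = a3Y7$zebr
  sorted[5] = bra3Y7$ze
  sorted[6] = ebra3Y7$z
  sorted[7] = ra3Y7$zeb
  sorted[8] = zebra3Y7$
sorted[5] = bra3Y7$ze

Answer: bra3Y7$ze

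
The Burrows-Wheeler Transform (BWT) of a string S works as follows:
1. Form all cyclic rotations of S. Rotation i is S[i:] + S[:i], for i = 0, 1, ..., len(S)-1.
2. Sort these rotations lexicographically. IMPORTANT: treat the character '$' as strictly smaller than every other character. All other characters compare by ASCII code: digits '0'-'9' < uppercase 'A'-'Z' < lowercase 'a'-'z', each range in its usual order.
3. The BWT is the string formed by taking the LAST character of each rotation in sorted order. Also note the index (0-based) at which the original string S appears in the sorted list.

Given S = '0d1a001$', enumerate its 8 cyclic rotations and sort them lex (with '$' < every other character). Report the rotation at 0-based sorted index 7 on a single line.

Answer: d1a001$0

Derivation:
All 8 rotations (rotation i = S[i:]+S[:i]):
  rot[0] = 0d1a001$
  rot[1] = d1a001$0
  rot[2] = 1a001$0d
  rot[3] = a001$0d1
  rot[4] = 001$0d1a
  rot[5] = 01$0d1a0
  rot[6] = 1$0d1a00
  rot[7] = $0d1a001
Sorted (with $ < everything):
  sorted[0] = $0d1a001
  sorted[1] = 001$0d1a
  sorted[2] = 01$0d1a0
  sorted[3] = 0d1a001$
  sorted[4] = 1$0d1a00
  sorted[5] = 1a001$0d
  sorted[6] = a001$0d1
  sorted[7] = d1a001$0
sorted[7] = d1a001$0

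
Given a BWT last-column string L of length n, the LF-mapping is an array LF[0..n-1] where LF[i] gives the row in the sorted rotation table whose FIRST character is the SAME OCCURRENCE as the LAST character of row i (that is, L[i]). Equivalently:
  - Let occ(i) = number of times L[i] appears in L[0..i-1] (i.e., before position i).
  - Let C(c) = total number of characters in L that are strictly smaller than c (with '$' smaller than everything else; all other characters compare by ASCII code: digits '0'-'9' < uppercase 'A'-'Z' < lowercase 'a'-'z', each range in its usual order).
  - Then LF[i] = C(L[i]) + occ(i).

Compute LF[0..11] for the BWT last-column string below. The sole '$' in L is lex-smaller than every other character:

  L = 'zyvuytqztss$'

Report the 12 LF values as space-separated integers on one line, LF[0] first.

Answer: 10 8 7 6 9 4 1 11 5 2 3 0

Derivation:
Char counts: '$':1, 'q':1, 's':2, 't':2, 'u':1, 'v':1, 'y':2, 'z':2
C (first-col start): C('$')=0, C('q')=1, C('s')=2, C('t')=4, C('u')=6, C('v')=7, C('y')=8, C('z')=10
L[0]='z': occ=0, LF[0]=C('z')+0=10+0=10
L[1]='y': occ=0, LF[1]=C('y')+0=8+0=8
L[2]='v': occ=0, LF[2]=C('v')+0=7+0=7
L[3]='u': occ=0, LF[3]=C('u')+0=6+0=6
L[4]='y': occ=1, LF[4]=C('y')+1=8+1=9
L[5]='t': occ=0, LF[5]=C('t')+0=4+0=4
L[6]='q': occ=0, LF[6]=C('q')+0=1+0=1
L[7]='z': occ=1, LF[7]=C('z')+1=10+1=11
L[8]='t': occ=1, LF[8]=C('t')+1=4+1=5
L[9]='s': occ=0, LF[9]=C('s')+0=2+0=2
L[10]='s': occ=1, LF[10]=C('s')+1=2+1=3
L[11]='$': occ=0, LF[11]=C('$')+0=0+0=0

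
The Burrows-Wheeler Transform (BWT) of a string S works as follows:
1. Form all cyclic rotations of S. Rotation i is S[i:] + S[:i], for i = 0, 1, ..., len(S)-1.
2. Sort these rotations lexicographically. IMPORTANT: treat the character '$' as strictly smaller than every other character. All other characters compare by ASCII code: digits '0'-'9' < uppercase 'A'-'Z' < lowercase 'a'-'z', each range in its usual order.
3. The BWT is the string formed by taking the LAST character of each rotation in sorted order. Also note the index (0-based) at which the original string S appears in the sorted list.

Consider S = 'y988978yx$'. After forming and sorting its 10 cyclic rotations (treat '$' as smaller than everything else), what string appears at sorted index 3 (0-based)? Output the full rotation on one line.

All 10 rotations (rotation i = S[i:]+S[:i]):
  rot[0] = y988978yx$
  rot[1] = 988978yx$y
  rot[2] = 88978yx$y9
  rot[3] = 8978yx$y98
  rot[4] = 978yx$y988
  rot[5] = 78yx$y9889
  rot[6] = 8yx$y98897
  rot[7] = yx$y988978
  rot[8] = x$y988978y
  rot[9] = $y988978yx
Sorted (with $ < everything):
  sorted[0] = $y988978yx
  sorted[1] = 78yx$y9889
  sorted[2] = 88978yx$y9
  sorted[3] = 8978yx$y98
  sorted[4] = 8yx$y98897
  sorted[5] = 978yx$y988
  sorted[6] = 988978yx$y
  sorted[7] = x$y988978y
  sorted[8] = y988978yx$
  sorted[9] = yx$y988978
sorted[3] = 8978yx$y98

Answer: 8978yx$y98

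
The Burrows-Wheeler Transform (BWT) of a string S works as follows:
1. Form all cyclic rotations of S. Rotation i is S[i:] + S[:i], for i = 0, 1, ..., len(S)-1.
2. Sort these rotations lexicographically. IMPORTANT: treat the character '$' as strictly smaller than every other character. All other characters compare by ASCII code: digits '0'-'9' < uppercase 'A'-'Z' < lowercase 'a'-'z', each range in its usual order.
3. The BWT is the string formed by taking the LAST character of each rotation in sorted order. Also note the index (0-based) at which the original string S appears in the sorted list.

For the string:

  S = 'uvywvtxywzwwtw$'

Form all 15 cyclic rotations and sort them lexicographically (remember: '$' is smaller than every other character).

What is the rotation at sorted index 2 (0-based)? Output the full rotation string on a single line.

All 15 rotations (rotation i = S[i:]+S[:i]):
  rot[0] = uvywvtxywzwwtw$
  rot[1] = vywvtxywzwwtw$u
  rot[2] = ywvtxywzwwtw$uv
  rot[3] = wvtxywzwwtw$uvy
  rot[4] = vtxywzwwtw$uvyw
  rot[5] = txywzwwtw$uvywv
  rot[6] = xywzwwtw$uvywvt
  rot[7] = ywzwwtw$uvywvtx
  rot[8] = wzwwtw$uvywvtxy
  rot[9] = zwwtw$uvywvtxyw
  rot[10] = wwtw$uvywvtxywz
  rot[11] = wtw$uvywvtxywzw
  rot[12] = tw$uvywvtxywzww
  rot[13] = w$uvywvtxywzwwt
  rot[14] = $uvywvtxywzwwtw
Sorted (with $ < everything):
  sorted[0] = $uvywvtxywzwwtw
  sorted[1] = tw$uvywvtxywzww
  sorted[2] = txywzwwtw$uvywv
  sorted[3] = uvywvtxywzwwtw$
  sorted[4] = vtxywzwwtw$uvyw
  sorted[5] = vywvtxywzwwtw$u
  sorted[6] = w$uvywvtxywzwwt
  sorted[7] = wtw$uvywvtxywzw
  sorted[8] = wvtxywzwwtw$uvy
  sorted[9] = wwtw$uvywvtxywz
  sorted[10] = wzwwtw$uvywvtxy
  sorted[11] = xywzwwtw$uvywvt
  sorted[12] = ywvtxywzwwtw$uv
  sorted[13] = ywzwwtw$uvywvtx
  sorted[14] = zwwtw$uvywvtxyw
sorted[2] = txywzwwtw$uvywv

Answer: txywzwwtw$uvywv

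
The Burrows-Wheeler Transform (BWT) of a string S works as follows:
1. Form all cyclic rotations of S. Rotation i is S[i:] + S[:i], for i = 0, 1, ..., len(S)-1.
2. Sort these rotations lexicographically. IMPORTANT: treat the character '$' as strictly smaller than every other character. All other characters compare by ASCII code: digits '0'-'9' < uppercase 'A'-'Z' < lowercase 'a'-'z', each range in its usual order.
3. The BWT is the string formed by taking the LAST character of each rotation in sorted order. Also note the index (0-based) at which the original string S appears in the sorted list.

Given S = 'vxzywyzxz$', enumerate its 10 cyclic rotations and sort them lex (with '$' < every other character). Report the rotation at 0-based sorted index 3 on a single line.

Answer: xz$vxzywyz

Derivation:
All 10 rotations (rotation i = S[i:]+S[:i]):
  rot[0] = vxzywyzxz$
  rot[1] = xzywyzxz$v
  rot[2] = zywyzxz$vx
  rot[3] = ywyzxz$vxz
  rot[4] = wyzxz$vxzy
  rot[5] = yzxz$vxzyw
  rot[6] = zxz$vxzywy
  rot[7] = xz$vxzywyz
  rot[8] = z$vxzywyzx
  rot[9] = $vxzywyzxz
Sorted (with $ < everything):
  sorted[0] = $vxzywyzxz
  sorted[1] = vxzywyzxz$
  sorted[2] = wyzxz$vxzy
  sorted[3] = xz$vxzywyz
  sorted[4] = xzywyzxz$v
  sorted[5] = ywyzxz$vxz
  sorted[6] = yzxz$vxzyw
  sorted[7] = z$vxzywyzx
  sorted[8] = zxz$vxzywy
  sorted[9] = zywyzxz$vx
sorted[3] = xz$vxzywyz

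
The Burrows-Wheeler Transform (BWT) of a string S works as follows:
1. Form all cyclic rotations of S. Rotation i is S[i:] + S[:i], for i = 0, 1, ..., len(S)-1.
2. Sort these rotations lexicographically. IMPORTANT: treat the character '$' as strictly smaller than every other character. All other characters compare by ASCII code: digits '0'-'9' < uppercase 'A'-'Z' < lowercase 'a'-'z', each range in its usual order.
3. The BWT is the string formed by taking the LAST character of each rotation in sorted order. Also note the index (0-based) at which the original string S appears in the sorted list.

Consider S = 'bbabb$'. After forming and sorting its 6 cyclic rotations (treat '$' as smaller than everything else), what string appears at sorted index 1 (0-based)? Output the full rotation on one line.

Answer: abb$bb

Derivation:
All 6 rotations (rotation i = S[i:]+S[:i]):
  rot[0] = bbabb$
  rot[1] = babb$b
  rot[2] = abb$bb
  rot[3] = bb$bba
  rot[4] = b$bbab
  rot[5] = $bbabb
Sorted (with $ < everything):
  sorted[0] = $bbabb
  sorted[1] = abb$bb
  sorted[2] = b$bbab
  sorted[3] = babb$b
  sorted[4] = bb$bba
  sorted[5] = bbabb$
sorted[1] = abb$bb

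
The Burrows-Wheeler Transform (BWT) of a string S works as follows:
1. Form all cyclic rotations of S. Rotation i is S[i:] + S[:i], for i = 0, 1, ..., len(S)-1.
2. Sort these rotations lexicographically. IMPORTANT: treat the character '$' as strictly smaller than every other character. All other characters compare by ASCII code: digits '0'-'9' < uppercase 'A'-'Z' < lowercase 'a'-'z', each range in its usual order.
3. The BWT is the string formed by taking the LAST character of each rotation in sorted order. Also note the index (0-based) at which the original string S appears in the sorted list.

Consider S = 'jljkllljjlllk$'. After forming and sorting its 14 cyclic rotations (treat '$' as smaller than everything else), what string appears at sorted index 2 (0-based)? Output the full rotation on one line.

Answer: jkllljjlllk$jl

Derivation:
All 14 rotations (rotation i = S[i:]+S[:i]):
  rot[0] = jljkllljjlllk$
  rot[1] = ljkllljjlllk$j
  rot[2] = jkllljjlllk$jl
  rot[3] = kllljjlllk$jlj
  rot[4] = llljjlllk$jljk
  rot[5] = lljjlllk$jljkl
  rot[6] = ljjlllk$jljkll
  rot[7] = jjlllk$jljklll
  rot[8] = jlllk$jljklllj
  rot[9] = lllk$jljkllljj
  rot[10] = llk$jljkllljjl
  rot[11] = lk$jljkllljjll
  rot[12] = k$jljkllljjlll
  rot[13] = $jljkllljjlllk
Sorted (with $ < everything):
  sorted[0] = $jljkllljjlllk
  sorted[1] = jjlllk$jljklll
  sorted[2] = jkllljjlllk$jl
  sorted[3] = jljkllljjlllk$
  sorted[4] = jlllk$jljklllj
  sorted[5] = k$jljkllljjlll
  sorted[6] = kllljjlllk$jlj
  sorted[7] = ljjlllk$jljkll
  sorted[8] = ljkllljjlllk$j
  sorted[9] = lk$jljkllljjll
  sorted[10] = lljjlllk$jljkl
  sorted[11] = llk$jljkllljjl
  sorted[12] = llljjlllk$jljk
  sorted[13] = lllk$jljkllljj
sorted[2] = jkllljjlllk$jl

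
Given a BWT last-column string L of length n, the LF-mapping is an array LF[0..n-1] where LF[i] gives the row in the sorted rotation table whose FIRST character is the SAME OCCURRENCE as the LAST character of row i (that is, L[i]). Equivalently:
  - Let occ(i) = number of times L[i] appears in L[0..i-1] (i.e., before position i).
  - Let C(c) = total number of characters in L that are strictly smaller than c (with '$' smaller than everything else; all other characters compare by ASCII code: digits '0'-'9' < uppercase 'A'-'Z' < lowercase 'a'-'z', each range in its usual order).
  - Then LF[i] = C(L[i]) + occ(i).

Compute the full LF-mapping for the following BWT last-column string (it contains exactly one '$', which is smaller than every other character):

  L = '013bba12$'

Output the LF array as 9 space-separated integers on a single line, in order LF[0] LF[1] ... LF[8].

Answer: 1 2 5 7 8 6 3 4 0

Derivation:
Char counts: '$':1, '0':1, '1':2, '2':1, '3':1, 'a':1, 'b':2
C (first-col start): C('$')=0, C('0')=1, C('1')=2, C('2')=4, C('3')=5, C('a')=6, C('b')=7
L[0]='0': occ=0, LF[0]=C('0')+0=1+0=1
L[1]='1': occ=0, LF[1]=C('1')+0=2+0=2
L[2]='3': occ=0, LF[2]=C('3')+0=5+0=5
L[3]='b': occ=0, LF[3]=C('b')+0=7+0=7
L[4]='b': occ=1, LF[4]=C('b')+1=7+1=8
L[5]='a': occ=0, LF[5]=C('a')+0=6+0=6
L[6]='1': occ=1, LF[6]=C('1')+1=2+1=3
L[7]='2': occ=0, LF[7]=C('2')+0=4+0=4
L[8]='$': occ=0, LF[8]=C('$')+0=0+0=0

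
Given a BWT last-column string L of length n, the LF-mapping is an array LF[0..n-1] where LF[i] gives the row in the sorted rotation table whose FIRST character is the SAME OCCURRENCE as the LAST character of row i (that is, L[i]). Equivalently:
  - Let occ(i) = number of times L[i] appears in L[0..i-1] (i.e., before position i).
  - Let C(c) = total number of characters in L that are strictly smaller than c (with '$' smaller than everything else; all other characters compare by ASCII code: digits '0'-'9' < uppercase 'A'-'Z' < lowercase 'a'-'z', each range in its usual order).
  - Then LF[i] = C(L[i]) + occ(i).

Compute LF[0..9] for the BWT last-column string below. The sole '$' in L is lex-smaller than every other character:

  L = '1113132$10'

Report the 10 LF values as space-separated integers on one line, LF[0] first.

Char counts: '$':1, '0':1, '1':5, '2':1, '3':2
C (first-col start): C('$')=0, C('0')=1, C('1')=2, C('2')=7, C('3')=8
L[0]='1': occ=0, LF[0]=C('1')+0=2+0=2
L[1]='1': occ=1, LF[1]=C('1')+1=2+1=3
L[2]='1': occ=2, LF[2]=C('1')+2=2+2=4
L[3]='3': occ=0, LF[3]=C('3')+0=8+0=8
L[4]='1': occ=3, LF[4]=C('1')+3=2+3=5
L[5]='3': occ=1, LF[5]=C('3')+1=8+1=9
L[6]='2': occ=0, LF[6]=C('2')+0=7+0=7
L[7]='$': occ=0, LF[7]=C('$')+0=0+0=0
L[8]='1': occ=4, LF[8]=C('1')+4=2+4=6
L[9]='0': occ=0, LF[9]=C('0')+0=1+0=1

Answer: 2 3 4 8 5 9 7 0 6 1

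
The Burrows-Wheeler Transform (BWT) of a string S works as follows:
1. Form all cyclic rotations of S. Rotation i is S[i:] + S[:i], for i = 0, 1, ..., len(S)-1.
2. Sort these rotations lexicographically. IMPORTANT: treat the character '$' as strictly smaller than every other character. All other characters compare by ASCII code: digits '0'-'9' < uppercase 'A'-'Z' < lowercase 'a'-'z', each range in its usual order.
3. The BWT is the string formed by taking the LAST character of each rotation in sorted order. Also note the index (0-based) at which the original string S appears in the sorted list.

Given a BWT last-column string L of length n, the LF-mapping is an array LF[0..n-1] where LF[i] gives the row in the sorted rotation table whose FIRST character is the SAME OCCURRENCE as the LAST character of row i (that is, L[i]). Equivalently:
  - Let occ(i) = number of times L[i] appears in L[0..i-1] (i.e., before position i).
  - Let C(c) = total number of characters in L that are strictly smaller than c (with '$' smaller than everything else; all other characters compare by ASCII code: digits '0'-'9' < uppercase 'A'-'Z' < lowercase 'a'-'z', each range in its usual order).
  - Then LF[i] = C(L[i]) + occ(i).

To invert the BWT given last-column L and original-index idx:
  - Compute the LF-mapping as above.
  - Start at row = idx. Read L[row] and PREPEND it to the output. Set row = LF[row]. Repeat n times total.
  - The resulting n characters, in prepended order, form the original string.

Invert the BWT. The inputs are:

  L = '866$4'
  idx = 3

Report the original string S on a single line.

LF mapping: 4 2 3 0 1
Walk LF starting at row 3, prepending L[row]:
  step 1: row=3, L[3]='$', prepend. Next row=LF[3]=0
  step 2: row=0, L[0]='8', prepend. Next row=LF[0]=4
  step 3: row=4, L[4]='4', prepend. Next row=LF[4]=1
  step 4: row=1, L[1]='6', prepend. Next row=LF[1]=2
  step 5: row=2, L[2]='6', prepend. Next row=LF[2]=3
Reversed output: 6648$

Answer: 6648$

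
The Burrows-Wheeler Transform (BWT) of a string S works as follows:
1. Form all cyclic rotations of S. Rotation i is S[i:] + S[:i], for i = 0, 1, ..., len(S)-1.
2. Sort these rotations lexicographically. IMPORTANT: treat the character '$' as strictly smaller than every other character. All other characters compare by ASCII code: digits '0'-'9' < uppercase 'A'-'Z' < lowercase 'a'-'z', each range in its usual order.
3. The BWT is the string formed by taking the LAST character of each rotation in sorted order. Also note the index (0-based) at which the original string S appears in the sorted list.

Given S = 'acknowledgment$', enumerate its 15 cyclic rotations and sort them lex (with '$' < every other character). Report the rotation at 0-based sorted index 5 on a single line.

All 15 rotations (rotation i = S[i:]+S[:i]):
  rot[0] = acknowledgment$
  rot[1] = cknowledgment$a
  rot[2] = knowledgment$ac
  rot[3] = nowledgment$ack
  rot[4] = owledgment$ackn
  rot[5] = wledgment$ackno
  rot[6] = ledgment$acknow
  rot[7] = edgment$acknowl
  rot[8] = dgment$acknowle
  rot[9] = gment$acknowled
  rot[10] = ment$acknowledg
  rot[11] = ent$acknowledgm
  rot[12] = nt$acknowledgme
  rot[13] = t$acknowledgmen
  rot[14] = $acknowledgment
Sorted (with $ < everything):
  sorted[0] = $acknowledgment
  sorted[1] = acknowledgment$
  sorted[2] = cknowledgment$a
  sorted[3] = dgment$acknowle
  sorted[4] = edgment$acknowl
  sorted[5] = ent$acknowledgm
  sorted[6] = gment$acknowled
  sorted[7] = knowledgment$ac
  sorted[8] = ledgment$acknow
  sorted[9] = ment$acknowledg
  sorted[10] = nowledgment$ack
  sorted[11] = nt$acknowledgme
  sorted[12] = owledgment$ackn
  sorted[13] = t$acknowledgmen
  sorted[14] = wledgment$ackno
sorted[5] = ent$acknowledgm

Answer: ent$acknowledgm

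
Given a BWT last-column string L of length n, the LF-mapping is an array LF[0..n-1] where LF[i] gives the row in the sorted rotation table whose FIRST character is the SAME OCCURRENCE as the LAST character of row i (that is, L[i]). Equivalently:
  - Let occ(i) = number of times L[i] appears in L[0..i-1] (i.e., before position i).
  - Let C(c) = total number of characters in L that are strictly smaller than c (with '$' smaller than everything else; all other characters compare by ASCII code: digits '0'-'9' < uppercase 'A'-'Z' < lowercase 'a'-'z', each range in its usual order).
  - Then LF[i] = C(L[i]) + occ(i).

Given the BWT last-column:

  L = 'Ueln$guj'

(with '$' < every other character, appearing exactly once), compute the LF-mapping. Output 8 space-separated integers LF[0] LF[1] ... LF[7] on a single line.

Char counts: '$':1, 'U':1, 'e':1, 'g':1, 'j':1, 'l':1, 'n':1, 'u':1
C (first-col start): C('$')=0, C('U')=1, C('e')=2, C('g')=3, C('j')=4, C('l')=5, C('n')=6, C('u')=7
L[0]='U': occ=0, LF[0]=C('U')+0=1+0=1
L[1]='e': occ=0, LF[1]=C('e')+0=2+0=2
L[2]='l': occ=0, LF[2]=C('l')+0=5+0=5
L[3]='n': occ=0, LF[3]=C('n')+0=6+0=6
L[4]='$': occ=0, LF[4]=C('$')+0=0+0=0
L[5]='g': occ=0, LF[5]=C('g')+0=3+0=3
L[6]='u': occ=0, LF[6]=C('u')+0=7+0=7
L[7]='j': occ=0, LF[7]=C('j')+0=4+0=4

Answer: 1 2 5 6 0 3 7 4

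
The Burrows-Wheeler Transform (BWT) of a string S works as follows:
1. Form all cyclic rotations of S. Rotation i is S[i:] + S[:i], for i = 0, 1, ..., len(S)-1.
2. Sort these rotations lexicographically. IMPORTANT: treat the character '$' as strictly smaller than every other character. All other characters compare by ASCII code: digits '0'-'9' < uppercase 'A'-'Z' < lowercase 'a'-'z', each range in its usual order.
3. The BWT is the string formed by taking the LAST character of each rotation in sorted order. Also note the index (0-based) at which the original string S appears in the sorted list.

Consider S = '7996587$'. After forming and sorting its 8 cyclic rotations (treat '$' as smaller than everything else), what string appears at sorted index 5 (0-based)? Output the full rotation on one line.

All 8 rotations (rotation i = S[i:]+S[:i]):
  rot[0] = 7996587$
  rot[1] = 996587$7
  rot[2] = 96587$79
  rot[3] = 6587$799
  rot[4] = 587$7996
  rot[5] = 87$79965
  rot[6] = 7$799658
  rot[7] = $7996587
Sorted (with $ < everything):
  sorted[0] = $7996587
  sorted[1] = 587$7996
  sorted[2] = 6587$799
  sorted[3] = 7$799658
  sorted[4] = 7996587$
  sorted[5] = 87$79965
  sorted[6] = 96587$79
  sorted[7] = 996587$7
sorted[5] = 87$79965

Answer: 87$79965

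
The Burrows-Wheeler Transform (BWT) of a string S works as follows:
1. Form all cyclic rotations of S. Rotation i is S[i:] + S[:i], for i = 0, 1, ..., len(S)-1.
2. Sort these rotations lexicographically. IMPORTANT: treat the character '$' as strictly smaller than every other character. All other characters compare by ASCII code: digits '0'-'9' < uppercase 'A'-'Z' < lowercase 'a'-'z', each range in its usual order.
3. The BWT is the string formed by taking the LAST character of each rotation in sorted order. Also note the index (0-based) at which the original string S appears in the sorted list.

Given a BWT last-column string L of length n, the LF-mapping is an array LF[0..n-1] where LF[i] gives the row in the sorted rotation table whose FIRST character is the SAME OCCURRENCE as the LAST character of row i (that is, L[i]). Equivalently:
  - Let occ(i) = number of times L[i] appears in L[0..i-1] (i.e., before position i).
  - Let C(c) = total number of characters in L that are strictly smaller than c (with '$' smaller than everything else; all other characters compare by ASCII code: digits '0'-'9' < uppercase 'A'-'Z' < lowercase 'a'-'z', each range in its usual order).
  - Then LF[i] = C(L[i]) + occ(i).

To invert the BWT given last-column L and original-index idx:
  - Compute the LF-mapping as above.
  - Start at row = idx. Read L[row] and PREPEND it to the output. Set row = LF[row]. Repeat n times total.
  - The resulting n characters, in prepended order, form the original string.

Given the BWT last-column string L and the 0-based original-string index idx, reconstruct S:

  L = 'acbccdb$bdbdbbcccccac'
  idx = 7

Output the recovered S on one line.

LF mapping: 1 9 3 10 11 18 4 0 5 19 6 20 7 8 12 13 14 15 16 2 17
Walk LF starting at row 7, prepending L[row]:
  step 1: row=7, L[7]='$', prepend. Next row=LF[7]=0
  step 2: row=0, L[0]='a', prepend. Next row=LF[0]=1
  step 3: row=1, L[1]='c', prepend. Next row=LF[1]=9
  step 4: row=9, L[9]='d', prepend. Next row=LF[9]=19
  step 5: row=19, L[19]='a', prepend. Next row=LF[19]=2
  step 6: row=2, L[2]='b', prepend. Next row=LF[2]=3
  step 7: row=3, L[3]='c', prepend. Next row=LF[3]=10
  step 8: row=10, L[10]='b', prepend. Next row=LF[10]=6
  step 9: row=6, L[6]='b', prepend. Next row=LF[6]=4
  step 10: row=4, L[4]='c', prepend. Next row=LF[4]=11
  step 11: row=11, L[11]='d', prepend. Next row=LF[11]=20
  step 12: row=20, L[20]='c', prepend. Next row=LF[20]=17
  step 13: row=17, L[17]='c', prepend. Next row=LF[17]=15
  step 14: row=15, L[15]='c', prepend. Next row=LF[15]=13
  step 15: row=13, L[13]='b', prepend. Next row=LF[13]=8
  step 16: row=8, L[8]='b', prepend. Next row=LF[8]=5
  step 17: row=5, L[5]='d', prepend. Next row=LF[5]=18
  step 18: row=18, L[18]='c', prepend. Next row=LF[18]=16
  step 19: row=16, L[16]='c', prepend. Next row=LF[16]=14
  step 20: row=14, L[14]='c', prepend. Next row=LF[14]=12
  step 21: row=12, L[12]='b', prepend. Next row=LF[12]=7
Reversed output: bcccdbbcccdcbbcbadca$

Answer: bcccdbbcccdcbbcbadca$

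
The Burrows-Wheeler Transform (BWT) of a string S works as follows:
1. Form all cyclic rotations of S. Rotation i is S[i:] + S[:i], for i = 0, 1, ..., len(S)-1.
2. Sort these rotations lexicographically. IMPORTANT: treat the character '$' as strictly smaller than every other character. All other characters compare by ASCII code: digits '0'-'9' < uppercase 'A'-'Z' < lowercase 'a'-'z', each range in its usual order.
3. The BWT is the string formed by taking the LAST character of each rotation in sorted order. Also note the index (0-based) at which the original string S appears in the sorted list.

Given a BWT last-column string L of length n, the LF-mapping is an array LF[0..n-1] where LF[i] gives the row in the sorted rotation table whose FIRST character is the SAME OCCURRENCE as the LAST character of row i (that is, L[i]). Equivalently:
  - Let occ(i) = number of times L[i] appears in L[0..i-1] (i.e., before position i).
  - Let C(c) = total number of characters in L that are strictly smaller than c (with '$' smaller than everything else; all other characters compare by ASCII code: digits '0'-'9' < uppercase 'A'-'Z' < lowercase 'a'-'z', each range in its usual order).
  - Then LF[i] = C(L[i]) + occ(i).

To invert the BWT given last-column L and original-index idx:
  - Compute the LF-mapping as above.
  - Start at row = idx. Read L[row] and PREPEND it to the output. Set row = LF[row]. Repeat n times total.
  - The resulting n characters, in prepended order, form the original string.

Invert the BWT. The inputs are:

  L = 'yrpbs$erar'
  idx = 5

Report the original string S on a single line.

Answer: raspberry$

Derivation:
LF mapping: 9 5 4 2 8 0 3 6 1 7
Walk LF starting at row 5, prepending L[row]:
  step 1: row=5, L[5]='$', prepend. Next row=LF[5]=0
  step 2: row=0, L[0]='y', prepend. Next row=LF[0]=9
  step 3: row=9, L[9]='r', prepend. Next row=LF[9]=7
  step 4: row=7, L[7]='r', prepend. Next row=LF[7]=6
  step 5: row=6, L[6]='e', prepend. Next row=LF[6]=3
  step 6: row=3, L[3]='b', prepend. Next row=LF[3]=2
  step 7: row=2, L[2]='p', prepend. Next row=LF[2]=4
  step 8: row=4, L[4]='s', prepend. Next row=LF[4]=8
  step 9: row=8, L[8]='a', prepend. Next row=LF[8]=1
  step 10: row=1, L[1]='r', prepend. Next row=LF[1]=5
Reversed output: raspberry$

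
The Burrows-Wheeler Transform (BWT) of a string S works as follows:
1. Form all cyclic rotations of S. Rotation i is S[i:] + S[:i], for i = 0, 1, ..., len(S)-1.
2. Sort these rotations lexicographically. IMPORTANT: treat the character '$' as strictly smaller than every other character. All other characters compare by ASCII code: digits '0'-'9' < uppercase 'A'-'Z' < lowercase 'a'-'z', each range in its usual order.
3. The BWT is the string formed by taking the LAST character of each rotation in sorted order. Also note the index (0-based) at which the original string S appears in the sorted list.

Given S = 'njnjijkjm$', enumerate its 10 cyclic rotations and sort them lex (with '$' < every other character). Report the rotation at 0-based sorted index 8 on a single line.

Answer: njijkjm$nj

Derivation:
All 10 rotations (rotation i = S[i:]+S[:i]):
  rot[0] = njnjijkjm$
  rot[1] = jnjijkjm$n
  rot[2] = njijkjm$nj
  rot[3] = jijkjm$njn
  rot[4] = ijkjm$njnj
  rot[5] = jkjm$njnji
  rot[6] = kjm$njnjij
  rot[7] = jm$njnjijk
  rot[8] = m$njnjijkj
  rot[9] = $njnjijkjm
Sorted (with $ < everything):
  sorted[0] = $njnjijkjm
  sorted[1] = ijkjm$njnj
  sorted[2] = jijkjm$njn
  sorted[3] = jkjm$njnji
  sorted[4] = jm$njnjijk
  sorted[5] = jnjijkjm$n
  sorted[6] = kjm$njnjij
  sorted[7] = m$njnjijkj
  sorted[8] = njijkjm$nj
  sorted[9] = njnjijkjm$
sorted[8] = njijkjm$nj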